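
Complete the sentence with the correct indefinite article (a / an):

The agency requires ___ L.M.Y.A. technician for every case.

an

The indefinite article is chosen by the initial *sound* of the following word, not its spelling.
The initialism *L.M.Y.A.* is read letter by letter; the first letter, L, is pronounced /ɛl/, which begins with a vowel sound.
So the article is *an*: The agency requires an L.M.Y.A. technician for every case.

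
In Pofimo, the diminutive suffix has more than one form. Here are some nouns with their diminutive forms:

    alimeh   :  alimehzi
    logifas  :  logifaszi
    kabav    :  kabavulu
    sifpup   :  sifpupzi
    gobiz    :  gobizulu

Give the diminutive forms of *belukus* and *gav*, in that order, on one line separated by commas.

Looking at the final consonant of each stem: -zi when the stem ends in a voiceless consonant (*alimeh*, *logifas*, *sifpup*); -ulu when the stem ends in a voiced consonant (*kabav*, *gobiz*).
Since the final consonant of *belukus* is /s/ (voiceless), it takes -zi, giving *belukuszi*.
Since the final consonant of *gav* is /v/ (voiced), it takes -ulu, giving *gavulu*.

belukuszi, gavulu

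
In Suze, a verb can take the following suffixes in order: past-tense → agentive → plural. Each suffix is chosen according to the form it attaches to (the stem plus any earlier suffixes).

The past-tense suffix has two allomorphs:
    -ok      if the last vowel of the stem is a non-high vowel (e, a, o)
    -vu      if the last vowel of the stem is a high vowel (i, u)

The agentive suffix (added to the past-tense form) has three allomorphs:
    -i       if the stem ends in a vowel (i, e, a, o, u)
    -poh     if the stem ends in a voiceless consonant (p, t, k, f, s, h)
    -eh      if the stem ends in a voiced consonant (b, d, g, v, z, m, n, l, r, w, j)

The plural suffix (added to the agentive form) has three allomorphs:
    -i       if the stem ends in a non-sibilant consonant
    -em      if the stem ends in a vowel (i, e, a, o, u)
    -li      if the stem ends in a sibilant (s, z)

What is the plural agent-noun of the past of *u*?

Since the last vowel of *u* is /u/ (a high vowel), it takes -vu, giving *uvu*.
The final sound of the past-tense form *uvu* is /u/, which is a vowel, so the agentive suffix is -i, giving *uvui*.
The final sound of the agentive form *uvui* is /i/, which is a vowel, so the plural suffix is -em, giving *uvuiem*.

uvuiem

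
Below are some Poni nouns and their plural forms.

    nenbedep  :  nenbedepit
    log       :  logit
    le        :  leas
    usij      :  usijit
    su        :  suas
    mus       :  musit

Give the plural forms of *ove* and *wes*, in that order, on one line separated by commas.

oveas, wesit

The suffix is conditioned by the final sound: -it when the stem ends in a consonant (*nenbedep*, *log*, *usij*, *mus*); -as when the stem ends in a vowel (*le*, *su*).
The final sound of *ove* is /e/, which is a vowel, so the suffix is -as, giving *oveas*.
*wes* — final sound /s/ (a consonant) → -it → *wesit*.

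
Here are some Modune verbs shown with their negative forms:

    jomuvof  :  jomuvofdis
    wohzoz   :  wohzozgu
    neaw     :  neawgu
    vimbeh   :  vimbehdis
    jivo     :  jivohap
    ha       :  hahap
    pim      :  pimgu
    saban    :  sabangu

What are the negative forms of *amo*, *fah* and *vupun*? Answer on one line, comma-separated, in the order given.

The pattern is voicing of the final sound: -dis when the stem ends in a voiceless consonant (*jomuvof*, *vimbeh*); -gu when the stem ends in a voiced consonant (*wohzoz*, *neaw*, *pim*, *saban*); -hap when the stem ends in a vowel (*jivo*, *ha*).
*amo*: final sound = /o/, a vowel → -hap → *amohap*.
The final sound of *fah* is /h/, which is a voiceless consonant, so the suffix is -dis, giving *fahdis*.
*vupun*: final sound = /n/, a voiced consonant → -gu → *vupungu*.

amohap, fahdis, vupungu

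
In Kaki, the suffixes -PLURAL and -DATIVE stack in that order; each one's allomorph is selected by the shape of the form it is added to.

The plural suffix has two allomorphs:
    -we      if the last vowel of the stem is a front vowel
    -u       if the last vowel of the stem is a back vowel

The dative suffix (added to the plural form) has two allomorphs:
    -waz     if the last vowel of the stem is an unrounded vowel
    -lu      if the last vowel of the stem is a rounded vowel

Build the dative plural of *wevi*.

Since the last vowel of *wevi* is /i/ (a front vowel), it takes -we, giving *weviwe*.
The plural form *weviwe* — last vowel /e/ (an unrounded vowel) → -waz → *weviwewaz*.

weviwewaz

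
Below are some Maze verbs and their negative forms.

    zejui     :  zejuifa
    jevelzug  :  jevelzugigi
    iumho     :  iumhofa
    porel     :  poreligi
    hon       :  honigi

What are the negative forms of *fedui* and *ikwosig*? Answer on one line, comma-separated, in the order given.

feduifa, ikwosigigi

The pattern is consonant vs. vowel: -igi when the stem ends in a consonant (*jevelzug*, *porel*, *hon*); -fa when the stem ends in a vowel (*zejui*, *iumho*).
Since the final sound of *fedui* is /i/ (a vowel), it takes -fa, giving *feduifa*.
*ikwosig* — final sound /g/ (a consonant) → -igi → *ikwosigigi*.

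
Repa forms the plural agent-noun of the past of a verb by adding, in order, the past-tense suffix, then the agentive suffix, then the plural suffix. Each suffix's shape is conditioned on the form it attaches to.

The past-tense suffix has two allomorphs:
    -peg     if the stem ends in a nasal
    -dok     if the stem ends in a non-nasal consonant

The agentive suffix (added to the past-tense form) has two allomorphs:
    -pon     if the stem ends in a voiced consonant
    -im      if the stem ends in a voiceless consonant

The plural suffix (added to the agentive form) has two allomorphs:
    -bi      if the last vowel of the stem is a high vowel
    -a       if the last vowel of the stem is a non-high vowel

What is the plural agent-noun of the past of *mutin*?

*mutin*: final consonant = /n/, a nasal → -peg → *mutinpeg*.
The final consonant of the past-tense form *mutinpeg* is /g/, which is voiced, so the agentive suffix is -pon, giving *mutinpegpon*.
Since the last vowel of the agentive form *mutinpegpon* is /o/ (a non-high vowel), it takes -a, giving *mutinpegpona*.

mutinpegpona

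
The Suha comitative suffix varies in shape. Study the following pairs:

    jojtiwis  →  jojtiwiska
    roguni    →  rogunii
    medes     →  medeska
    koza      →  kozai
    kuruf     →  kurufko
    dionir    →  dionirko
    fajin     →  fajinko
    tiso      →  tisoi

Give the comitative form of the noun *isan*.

isanko

The suffix is conditioned by the final sound: -ka when the stem ends in a sibilant (*jojtiwis*, *medes*); -ko when the stem ends in a non-sibilant consonant (*kuruf*, *dionir*, *fajin*); -i when the stem ends in a vowel (*roguni*, *koza*, *tiso*).
*isan*: final sound = /n/, a non-sibilant consonant → -ko → *isanko*.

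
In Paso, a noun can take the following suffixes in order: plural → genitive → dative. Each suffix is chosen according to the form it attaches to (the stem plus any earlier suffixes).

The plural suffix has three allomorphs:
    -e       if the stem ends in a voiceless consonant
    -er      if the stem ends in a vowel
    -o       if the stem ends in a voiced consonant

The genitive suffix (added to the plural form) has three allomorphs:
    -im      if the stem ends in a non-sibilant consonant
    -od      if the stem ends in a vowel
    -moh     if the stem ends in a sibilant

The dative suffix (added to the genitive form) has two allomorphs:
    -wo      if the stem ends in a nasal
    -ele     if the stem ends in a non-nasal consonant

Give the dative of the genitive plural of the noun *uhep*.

Since the final sound of *uhep* is /p/ (a voiceless consonant), it takes -e, giving *uhepe*.
Since the final sound of the plural form *uhepe* is /e/ (a vowel), it takes -od, giving *uhepeod*.
Since the final consonant of the genitive form *uhepeod* is /d/ (non-nasal), it takes -ele, giving *uhepeodele*.

uhepeodele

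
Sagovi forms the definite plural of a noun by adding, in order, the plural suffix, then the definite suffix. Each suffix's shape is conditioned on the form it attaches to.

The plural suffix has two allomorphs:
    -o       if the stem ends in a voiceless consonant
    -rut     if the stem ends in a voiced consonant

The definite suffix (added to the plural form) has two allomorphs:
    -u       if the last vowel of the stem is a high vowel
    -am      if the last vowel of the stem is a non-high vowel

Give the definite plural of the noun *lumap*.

*lumap*: final consonant = /p/, voiceless → -o → *lumapo*.
The last vowel of the plural form *lumapo* is /o/, which is a non-high vowel, so the definite suffix is -am, giving *lumapoam*.

lumapoam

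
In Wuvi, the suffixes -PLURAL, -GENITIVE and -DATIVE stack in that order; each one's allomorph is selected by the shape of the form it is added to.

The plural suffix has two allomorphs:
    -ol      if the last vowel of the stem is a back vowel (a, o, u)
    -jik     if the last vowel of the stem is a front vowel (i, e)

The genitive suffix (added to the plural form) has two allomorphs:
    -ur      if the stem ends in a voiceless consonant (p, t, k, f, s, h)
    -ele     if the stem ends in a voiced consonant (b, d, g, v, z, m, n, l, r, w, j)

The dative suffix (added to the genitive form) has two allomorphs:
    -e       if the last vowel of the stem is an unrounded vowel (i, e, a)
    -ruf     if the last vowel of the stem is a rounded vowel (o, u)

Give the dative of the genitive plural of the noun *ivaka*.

The last vowel of *ivaka* is /a/, which is a back vowel, so the plural suffix is -ol, giving *ivakaol*.
The plural form *ivakaol*: final consonant = /l/, voiced → -ele → *ivakaolele*.
The genitive form *ivakaolele*: last vowel = /e/, an unrounded vowel → -e → *ivakaolelee*.

ivakaolelee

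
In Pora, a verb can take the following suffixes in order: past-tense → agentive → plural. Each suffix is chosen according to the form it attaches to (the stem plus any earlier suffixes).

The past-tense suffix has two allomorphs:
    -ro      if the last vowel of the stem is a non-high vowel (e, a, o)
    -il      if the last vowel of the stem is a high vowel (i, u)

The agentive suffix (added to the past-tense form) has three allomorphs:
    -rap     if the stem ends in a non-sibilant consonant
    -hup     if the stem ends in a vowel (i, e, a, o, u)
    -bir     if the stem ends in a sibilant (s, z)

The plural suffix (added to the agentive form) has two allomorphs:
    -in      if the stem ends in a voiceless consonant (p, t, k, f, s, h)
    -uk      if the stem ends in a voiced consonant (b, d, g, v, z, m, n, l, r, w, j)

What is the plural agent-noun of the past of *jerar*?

*jerar*: last vowel = /a/, a non-high vowel → -ro → *jerarro*.
Since the final sound of the past-tense form *jerarro* is /o/ (a vowel), it takes -hup, giving *jerarrohup*.
The final consonant of the agentive form *jerarrohup* is /p/, which is voiceless, so the plural suffix is -in, giving *jerarrohupin*.

jerarrohupin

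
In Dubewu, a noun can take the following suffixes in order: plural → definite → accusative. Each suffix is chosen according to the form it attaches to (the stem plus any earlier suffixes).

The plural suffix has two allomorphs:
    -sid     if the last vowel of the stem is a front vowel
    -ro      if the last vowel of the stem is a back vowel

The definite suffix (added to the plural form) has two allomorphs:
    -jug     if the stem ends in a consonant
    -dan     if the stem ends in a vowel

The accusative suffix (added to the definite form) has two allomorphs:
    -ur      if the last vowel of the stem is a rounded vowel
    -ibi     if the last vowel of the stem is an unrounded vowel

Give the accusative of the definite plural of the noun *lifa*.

lifarodanibi

Since the last vowel of *lifa* is /a/ (a back vowel), it takes -ro, giving *lifaro*.
The plural form *lifaro* — final sound /o/ (a vowel) → -dan → *lifarodan*.
Since the last vowel of the definite form *lifarodan* is /a/ (an unrounded vowel), it takes -ibi, giving *lifarodanibi*.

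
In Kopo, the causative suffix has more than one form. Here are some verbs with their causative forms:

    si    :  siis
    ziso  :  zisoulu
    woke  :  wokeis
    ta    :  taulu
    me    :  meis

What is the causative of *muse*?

The alternation tracks the last vowel of the stem — -is when the last vowel of the stem is a front vowel (*si*, *woke*, *me*); -ulu when the last vowel of the stem is a back vowel (*ziso*, *ta*).
*muse*: last vowel = /e/, a front vowel → -is → *museis*.

museis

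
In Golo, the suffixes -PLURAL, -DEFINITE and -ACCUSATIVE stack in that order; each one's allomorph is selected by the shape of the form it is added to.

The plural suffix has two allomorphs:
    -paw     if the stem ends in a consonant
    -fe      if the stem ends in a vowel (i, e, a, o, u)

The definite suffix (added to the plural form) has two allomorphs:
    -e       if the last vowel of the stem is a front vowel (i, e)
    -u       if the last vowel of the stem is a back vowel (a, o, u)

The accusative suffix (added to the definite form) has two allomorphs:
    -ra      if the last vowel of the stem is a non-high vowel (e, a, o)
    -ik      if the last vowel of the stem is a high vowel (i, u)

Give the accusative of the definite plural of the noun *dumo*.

Since the final sound of *dumo* is /o/ (a vowel), it takes -fe, giving *dumofe*.
Since the last vowel of the plural form *dumofe* is /e/ (a front vowel), it takes -e, giving *dumofee*.
The last vowel of the definite form *dumofee* is /e/, which is a non-high vowel, so the accusative suffix is -ra, giving *dumofeera*.

dumofeera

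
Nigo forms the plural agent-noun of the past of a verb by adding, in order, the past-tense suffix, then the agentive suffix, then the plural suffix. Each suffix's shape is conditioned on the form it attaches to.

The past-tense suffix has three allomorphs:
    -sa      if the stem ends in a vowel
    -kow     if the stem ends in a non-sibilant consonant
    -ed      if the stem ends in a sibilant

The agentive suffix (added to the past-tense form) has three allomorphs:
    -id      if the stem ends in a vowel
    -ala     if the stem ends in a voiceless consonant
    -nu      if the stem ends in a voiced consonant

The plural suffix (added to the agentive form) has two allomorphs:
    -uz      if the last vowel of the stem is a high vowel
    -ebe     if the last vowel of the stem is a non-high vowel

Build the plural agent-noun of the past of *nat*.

natkownuuz

The final sound of *nat* is /t/, which is a non-sibilant consonant, so the past-tense suffix is -kow, giving *natkow*.
The past-tense form *natkow* — final sound /w/ (a voiced consonant) → -nu → *natkownu*.
The last vowel of the agentive form *natkownu* is /u/, which is a high vowel, so the plural suffix is -uz, giving *natkownuuz*.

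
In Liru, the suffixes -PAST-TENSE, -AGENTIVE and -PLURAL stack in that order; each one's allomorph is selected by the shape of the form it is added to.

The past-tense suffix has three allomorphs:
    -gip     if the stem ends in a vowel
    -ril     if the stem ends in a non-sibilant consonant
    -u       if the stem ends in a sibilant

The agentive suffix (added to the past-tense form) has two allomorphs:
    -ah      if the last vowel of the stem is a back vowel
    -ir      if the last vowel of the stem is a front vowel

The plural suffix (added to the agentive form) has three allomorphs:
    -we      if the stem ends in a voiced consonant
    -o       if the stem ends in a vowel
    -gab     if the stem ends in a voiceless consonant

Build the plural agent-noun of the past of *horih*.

horihrilirwe

The final sound of *horih* is /h/, which is a non-sibilant consonant, so the past-tense suffix is -ril, giving *horihril*.
Since the last vowel of the past-tense form *horihril* is /i/ (a front vowel), it takes -ir, giving *horihrilir*.
Since the final sound of the agentive form *horihrilir* is /r/ (a voiced consonant), it takes -we, giving *horihrilirwe*.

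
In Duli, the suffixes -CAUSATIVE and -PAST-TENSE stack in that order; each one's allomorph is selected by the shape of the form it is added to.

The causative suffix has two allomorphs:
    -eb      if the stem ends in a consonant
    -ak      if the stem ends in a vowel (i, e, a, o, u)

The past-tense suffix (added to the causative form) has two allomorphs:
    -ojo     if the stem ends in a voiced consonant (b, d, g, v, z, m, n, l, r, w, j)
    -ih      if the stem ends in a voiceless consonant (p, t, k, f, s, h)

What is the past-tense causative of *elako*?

elakoakih

The final sound of *elako* is /o/, which is a vowel, so the causative suffix is -ak, giving *elakoak*.
The causative form *elakoak* — final consonant /k/ (voiceless) → -ih → *elakoakih*.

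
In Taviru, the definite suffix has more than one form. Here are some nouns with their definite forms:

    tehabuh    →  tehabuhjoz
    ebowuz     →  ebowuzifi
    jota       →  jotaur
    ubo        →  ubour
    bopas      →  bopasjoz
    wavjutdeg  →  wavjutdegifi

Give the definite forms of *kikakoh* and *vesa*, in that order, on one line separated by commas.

kikakohjoz, vesaur

The suffix is conditioned by the final sound: -joz when the stem ends in a voiceless consonant (*tehabuh*, *bopas*); -ifi when the stem ends in a voiced consonant (*ebowuz*, *wavjutdeg*); -ur when the stem ends in a vowel (*jota*, *ubo*).
Since the final sound of *kikakoh* is /h/ (a voiceless consonant), it takes -joz, giving *kikakohjoz*.
Since the final sound of *vesa* is /a/ (a vowel), it takes -ur, giving *vesaur*.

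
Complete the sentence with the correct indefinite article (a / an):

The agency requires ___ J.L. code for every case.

a

The indefinite article is chosen by the initial *sound* of the following word, not its spelling.
The initialism *J.L.* is read letter by letter; the first letter, J, is pronounced /dʒeɪ/, which begins with a consonant sound.
So the article is *a*: The agency requires a J.L. code for every case.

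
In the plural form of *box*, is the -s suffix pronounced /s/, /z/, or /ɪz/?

The stem *box* ends in a sibilant (/s, z, ʃ, ʒ, tʃ, dʒ/).
The plural suffix surfaces as /ɪz/ after sibilants, /s/ after other voiceless consonants, and /z/ after other voiced sounds.
So the plural -s on *box* is pronounced /ɪz/.

/ɪz/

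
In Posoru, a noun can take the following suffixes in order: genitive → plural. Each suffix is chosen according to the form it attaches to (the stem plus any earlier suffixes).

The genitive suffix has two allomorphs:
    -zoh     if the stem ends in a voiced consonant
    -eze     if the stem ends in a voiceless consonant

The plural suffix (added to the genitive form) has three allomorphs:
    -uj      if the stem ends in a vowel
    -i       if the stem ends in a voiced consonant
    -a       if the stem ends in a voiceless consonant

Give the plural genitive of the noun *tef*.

The final consonant of *tef* is /f/, which is voiceless, so the genitive suffix is -eze, giving *tefeze*.
The genitive form *tefeze* — final sound /e/ (a vowel) → -uj → *tefezeuj*.

tefezeuj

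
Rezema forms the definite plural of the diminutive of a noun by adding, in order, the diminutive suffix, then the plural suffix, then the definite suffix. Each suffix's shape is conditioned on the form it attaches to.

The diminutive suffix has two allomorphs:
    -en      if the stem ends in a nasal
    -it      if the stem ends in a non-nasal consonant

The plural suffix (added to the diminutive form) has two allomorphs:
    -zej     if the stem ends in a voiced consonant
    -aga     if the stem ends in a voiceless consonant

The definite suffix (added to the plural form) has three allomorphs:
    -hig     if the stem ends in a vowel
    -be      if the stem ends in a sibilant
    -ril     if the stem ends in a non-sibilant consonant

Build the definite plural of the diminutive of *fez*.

fezitagahig

The final consonant of *fez* is /z/, which is non-nasal, so the diminutive suffix is -it, giving *fezit*.
The diminutive form *fezit*: final consonant = /t/, voiceless → -aga → *fezitaga*.
The plural form *fezitaga* — final sound /a/ (a vowel) → -hig → *fezitagahig*.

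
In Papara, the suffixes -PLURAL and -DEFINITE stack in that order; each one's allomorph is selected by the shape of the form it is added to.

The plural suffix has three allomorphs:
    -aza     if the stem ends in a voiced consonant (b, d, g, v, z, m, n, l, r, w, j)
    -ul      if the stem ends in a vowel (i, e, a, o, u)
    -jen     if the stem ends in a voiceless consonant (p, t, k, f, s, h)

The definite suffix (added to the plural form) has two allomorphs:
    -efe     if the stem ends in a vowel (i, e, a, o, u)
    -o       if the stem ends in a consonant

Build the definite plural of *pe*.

*pe*: final sound = /e/, a vowel → -ul → *peul*.
Since the final sound of the plural form *peul* is /l/ (a consonant), it takes -o, giving *peulo*.

peulo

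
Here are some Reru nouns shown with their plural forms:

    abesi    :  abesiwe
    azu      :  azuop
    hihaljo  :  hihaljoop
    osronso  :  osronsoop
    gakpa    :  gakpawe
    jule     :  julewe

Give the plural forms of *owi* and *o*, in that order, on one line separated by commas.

owiwe, oop

The pattern is rounding harmony: -op when the last vowel of the stem is a rounded vowel (*azu*, *hihaljo*, *osronso*); -we when the last vowel of the stem is an unrounded vowel (*abesi*, *gakpa*, *jule*).
*owi*: last vowel = /i/, an unrounded vowel → -we → *owiwe*.
*o* — last vowel /o/ (a rounded vowel) → -op → *oop*.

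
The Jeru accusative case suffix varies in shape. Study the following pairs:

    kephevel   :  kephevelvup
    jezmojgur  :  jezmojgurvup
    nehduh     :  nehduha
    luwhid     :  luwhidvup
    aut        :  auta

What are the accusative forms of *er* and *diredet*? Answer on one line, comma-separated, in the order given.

ervup, diredeta

Looking at the final consonant of each stem: -a when the stem ends in a voiceless consonant (*nehduh*, *aut*); -vup when the stem ends in a voiced consonant (*kephevel*, *jezmojgur*, *luwhid*).
*er*: final consonant = /r/, voiced → -vup → *ervup*.
Since the final consonant of *diredet* is /t/ (voiceless), it takes -a, giving *diredeta*.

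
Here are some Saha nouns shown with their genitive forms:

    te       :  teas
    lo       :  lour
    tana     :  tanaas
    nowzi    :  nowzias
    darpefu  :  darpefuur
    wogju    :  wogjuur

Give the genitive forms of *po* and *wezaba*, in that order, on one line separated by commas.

Looking at the last vowel of each stem: -ur when the last vowel of the stem is a rounded vowel (*lo*, *darpefu*, *wogju*); -as when the last vowel of the stem is an unrounded vowel (*te*, *tana*, *nowzi*).
The last vowel of *po* is /o/, which is a rounded vowel, so the suffix is -ur, giving *pour*.
*wezaba* — last vowel /a/ (an unrounded vowel) → -as → *wezabaas*.

pour, wezabaas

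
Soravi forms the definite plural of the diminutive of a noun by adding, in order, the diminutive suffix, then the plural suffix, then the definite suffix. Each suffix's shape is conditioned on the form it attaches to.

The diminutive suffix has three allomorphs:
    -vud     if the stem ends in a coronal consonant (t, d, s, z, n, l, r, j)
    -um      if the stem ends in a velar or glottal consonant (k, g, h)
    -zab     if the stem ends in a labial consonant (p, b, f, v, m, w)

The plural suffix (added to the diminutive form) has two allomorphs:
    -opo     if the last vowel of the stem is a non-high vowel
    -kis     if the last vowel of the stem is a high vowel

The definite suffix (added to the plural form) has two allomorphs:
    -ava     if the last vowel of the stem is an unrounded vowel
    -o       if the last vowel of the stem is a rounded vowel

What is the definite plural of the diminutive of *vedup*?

vedupzabopoo

*vedup* — final consonant /p/ (labial) → -zab → *vedupzab*.
Since the last vowel of the diminutive form *vedupzab* is /a/ (a non-high vowel), it takes -opo, giving *vedupzabopo*.
The last vowel of the plural form *vedupzabopo* is /o/, which is a rounded vowel, so the definite suffix is -o, giving *vedupzabopoo*.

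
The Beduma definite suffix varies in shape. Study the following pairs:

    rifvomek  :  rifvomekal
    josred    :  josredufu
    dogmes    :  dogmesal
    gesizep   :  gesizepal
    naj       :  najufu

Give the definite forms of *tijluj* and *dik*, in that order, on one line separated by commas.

tijlujufu, dikal

The alternation tracks the final consonant of the stem — -al when the stem ends in a voiceless consonant (*rifvomek*, *dogmes*, *gesizep*); -ufu when the stem ends in a voiced consonant (*josred*, *naj*).
*tijluj* — final consonant /j/ (voiced) → -ufu → *tijlujufu*.
*dik* — final consonant /k/ (voiceless) → -al → *dikal*.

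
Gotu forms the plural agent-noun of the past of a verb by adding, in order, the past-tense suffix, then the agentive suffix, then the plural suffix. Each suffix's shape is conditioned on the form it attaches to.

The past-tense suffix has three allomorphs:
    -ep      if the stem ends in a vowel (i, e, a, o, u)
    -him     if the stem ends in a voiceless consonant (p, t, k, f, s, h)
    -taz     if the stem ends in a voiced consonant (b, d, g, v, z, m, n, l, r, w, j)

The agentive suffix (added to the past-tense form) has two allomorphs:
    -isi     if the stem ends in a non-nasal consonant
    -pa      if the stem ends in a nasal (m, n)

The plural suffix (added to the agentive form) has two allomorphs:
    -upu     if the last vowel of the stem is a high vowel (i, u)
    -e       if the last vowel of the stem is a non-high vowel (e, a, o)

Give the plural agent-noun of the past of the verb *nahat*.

*nahat*: final sound = /t/, a voiceless consonant → -him → *nahathim*.
Since the final consonant of the past-tense form *nahathim* is /m/ (a nasal), it takes -pa, giving *nahathimpa*.
The last vowel of the agentive form *nahathimpa* is /a/, which is a non-high vowel, so the plural suffix is -e, giving *nahathimpae*.

nahathimpae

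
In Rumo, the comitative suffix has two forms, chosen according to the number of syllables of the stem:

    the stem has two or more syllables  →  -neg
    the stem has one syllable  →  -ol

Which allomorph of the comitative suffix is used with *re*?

*re* (one syllable) → -ol.

-ol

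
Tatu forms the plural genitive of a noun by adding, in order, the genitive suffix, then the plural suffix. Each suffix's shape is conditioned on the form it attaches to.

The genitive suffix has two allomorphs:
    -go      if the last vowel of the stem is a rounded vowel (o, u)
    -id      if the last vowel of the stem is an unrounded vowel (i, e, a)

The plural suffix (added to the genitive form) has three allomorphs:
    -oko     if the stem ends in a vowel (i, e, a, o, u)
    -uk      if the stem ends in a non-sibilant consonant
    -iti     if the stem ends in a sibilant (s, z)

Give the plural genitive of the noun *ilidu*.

Since the last vowel of *ilidu* is /u/ (a rounded vowel), it takes -go, giving *ilidugo*.
The genitive form *ilidugo*: final sound = /o/, a vowel → -oko → *ilidugooko*.

ilidugooko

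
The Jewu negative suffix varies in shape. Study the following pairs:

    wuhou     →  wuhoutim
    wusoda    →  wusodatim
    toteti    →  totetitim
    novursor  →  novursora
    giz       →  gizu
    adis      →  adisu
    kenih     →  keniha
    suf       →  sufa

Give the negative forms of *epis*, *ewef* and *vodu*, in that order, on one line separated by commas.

episu, ewefa, vodutim

Looking at the final sound of each stem: -u when the stem ends in a sibilant (*giz*, *adis*); -a when the stem ends in a non-sibilant consonant (*novursor*, *kenih*, *suf*); -tim when the stem ends in a vowel (*wuhou*, *wusoda*, *toteti*).
Since the final sound of *epis* is /s/ (a sibilant), it takes -u, giving *episu*.
The final sound of *ewef* is /f/, which is a non-sibilant consonant, so the suffix is -a, giving *ewefa*.
The final sound of *vodu* is /u/, which is a vowel, so the suffix is -tim, giving *vodutim*.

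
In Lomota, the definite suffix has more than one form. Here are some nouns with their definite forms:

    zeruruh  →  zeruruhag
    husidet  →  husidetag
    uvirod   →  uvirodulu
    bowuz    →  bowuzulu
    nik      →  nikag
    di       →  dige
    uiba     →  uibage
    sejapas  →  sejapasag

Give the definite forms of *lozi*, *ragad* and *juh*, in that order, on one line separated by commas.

Looking at the final sound of each stem: -ag when the stem ends in a voiceless consonant (*zeruruh*, *husidet*, *nik*, *sejapas*); -ulu when the stem ends in a voiced consonant (*uvirod*, *bowuz*); -ge when the stem ends in a vowel (*di*, *uiba*).
*lozi*: final sound = /i/, a vowel → -ge → *lozige*.
Since the final sound of *ragad* is /d/ (a voiced consonant), it takes -ulu, giving *ragadulu*.
*juh*: final sound = /h/, a voiceless consonant → -ag → *juhag*.

lozige, ragadulu, juhag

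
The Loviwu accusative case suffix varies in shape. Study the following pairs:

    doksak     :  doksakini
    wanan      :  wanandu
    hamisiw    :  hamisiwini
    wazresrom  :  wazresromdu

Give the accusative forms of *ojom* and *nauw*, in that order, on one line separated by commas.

ojomdu, nauwini

Looking at the final consonant of each stem: -du when the stem ends in a nasal (*wanan*, *wazresrom*); -ini when the stem ends in a non-nasal consonant (*doksak*, *hamisiw*).
*ojom* — final consonant /m/ (a nasal) → -du → *ojomdu*.
The final consonant of *nauw* is /w/, which is non-nasal, so the suffix is -ini, giving *nauwini*.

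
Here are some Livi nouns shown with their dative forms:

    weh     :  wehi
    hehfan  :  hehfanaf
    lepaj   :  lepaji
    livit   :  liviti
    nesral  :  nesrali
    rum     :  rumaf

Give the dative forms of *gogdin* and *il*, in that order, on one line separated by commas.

The suffix is conditioned by the final consonant: -af when the stem ends in a nasal (*hehfan*, *rum*); -i when the stem ends in a non-nasal consonant (*weh*, *lepaj*, *livit*, *nesral*).
Since the final consonant of *gogdin* is /n/ (a nasal), it takes -af, giving *gogdinaf*.
*il*: final consonant = /l/, non-nasal → -i → *ili*.

gogdinaf, ili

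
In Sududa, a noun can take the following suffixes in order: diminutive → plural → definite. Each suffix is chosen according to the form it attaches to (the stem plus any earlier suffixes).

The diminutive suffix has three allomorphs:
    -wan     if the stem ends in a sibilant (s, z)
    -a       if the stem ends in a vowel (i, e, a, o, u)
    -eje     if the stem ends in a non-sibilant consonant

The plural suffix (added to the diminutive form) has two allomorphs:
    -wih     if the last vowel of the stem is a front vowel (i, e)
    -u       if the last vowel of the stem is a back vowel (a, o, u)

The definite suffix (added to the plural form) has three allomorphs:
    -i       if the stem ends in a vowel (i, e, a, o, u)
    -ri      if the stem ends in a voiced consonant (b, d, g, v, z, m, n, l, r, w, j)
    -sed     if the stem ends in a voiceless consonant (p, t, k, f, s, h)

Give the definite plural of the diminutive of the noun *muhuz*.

The final sound of *muhuz* is /z/, which is a sibilant, so the diminutive suffix is -wan, giving *muhuzwan*.
The diminutive form *muhuzwan*: last vowel = /a/, a back vowel → -u → *muhuzwanu*.
The plural form *muhuzwanu* — final sound /u/ (a vowel) → -i → *muhuzwanui*.

muhuzwanui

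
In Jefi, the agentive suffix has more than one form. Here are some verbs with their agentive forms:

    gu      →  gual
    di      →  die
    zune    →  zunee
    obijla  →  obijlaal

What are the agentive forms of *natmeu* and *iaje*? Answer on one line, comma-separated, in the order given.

The pattern is front/back vowel harmony: -e when the last vowel of the stem is a front vowel (*di*, *zune*); -al when the last vowel of the stem is a back vowel (*gu*, *obijla*).
The last vowel of *natmeu* is /u/, which is a back vowel, so the suffix is -al, giving *natmeual*.
*iaje* — last vowel /e/ (a front vowel) → -e → *iajee*.

natmeual, iajee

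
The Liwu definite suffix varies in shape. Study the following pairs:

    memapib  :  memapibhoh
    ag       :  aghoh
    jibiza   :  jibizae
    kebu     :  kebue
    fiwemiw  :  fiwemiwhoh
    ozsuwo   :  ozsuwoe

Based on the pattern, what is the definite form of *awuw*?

Looking at the final sound of each stem: -hoh when the stem ends in a consonant (*memapib*, *ag*, *fiwemiw*); -e when the stem ends in a vowel (*jibiza*, *kebu*, *ozsuwo*).
Since the final sound of *awuw* is /w/ (a consonant), it takes -hoh, giving *awuwhoh*.

awuwhoh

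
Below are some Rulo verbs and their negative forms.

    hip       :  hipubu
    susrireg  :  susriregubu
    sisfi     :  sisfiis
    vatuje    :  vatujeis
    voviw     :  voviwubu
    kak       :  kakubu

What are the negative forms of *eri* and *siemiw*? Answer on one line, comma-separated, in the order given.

eriis, siemiwubu

The alternation tracks the final sound of the stem — -ubu when the stem ends in a consonant (*hip*, *susrireg*, *voviw*, *kak*); -is when the stem ends in a vowel (*sisfi*, *vatuje*).
Since the final sound of *eri* is /i/ (a vowel), it takes -is, giving *eriis*.
*siemiw* — final sound /w/ (a consonant) → -ubu → *siemiwubu*.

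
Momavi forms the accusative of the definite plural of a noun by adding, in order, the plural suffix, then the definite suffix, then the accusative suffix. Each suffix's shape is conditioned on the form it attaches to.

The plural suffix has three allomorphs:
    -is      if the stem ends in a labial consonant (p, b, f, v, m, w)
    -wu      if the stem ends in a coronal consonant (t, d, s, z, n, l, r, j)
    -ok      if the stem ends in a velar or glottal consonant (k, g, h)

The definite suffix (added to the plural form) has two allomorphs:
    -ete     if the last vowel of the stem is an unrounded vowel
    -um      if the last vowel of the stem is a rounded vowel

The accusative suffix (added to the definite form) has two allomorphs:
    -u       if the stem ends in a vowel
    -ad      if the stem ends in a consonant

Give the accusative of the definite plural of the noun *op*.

*op*: final consonant = /p/, labial → -is → *opis*.
Since the last vowel of the plural form *opis* is /i/ (an unrounded vowel), it takes -ete, giving *opisete*.
Since the final sound of the definite form *opisete* is /e/ (a vowel), it takes -u, giving *opiseteu*.

opiseteu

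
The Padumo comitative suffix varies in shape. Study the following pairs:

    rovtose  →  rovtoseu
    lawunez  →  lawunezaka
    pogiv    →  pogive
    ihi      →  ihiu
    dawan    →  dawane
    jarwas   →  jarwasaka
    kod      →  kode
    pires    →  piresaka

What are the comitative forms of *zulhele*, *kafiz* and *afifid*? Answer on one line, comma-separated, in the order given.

The suffix is conditioned by the final sound: -aka when the stem ends in a sibilant (*lawunez*, *jarwas*, *pires*); -e when the stem ends in a non-sibilant consonant (*pogiv*, *dawan*, *kod*); -u when the stem ends in a vowel (*rovtose*, *ihi*).
The final sound of *zulhele* is /e/, which is a vowel, so the suffix is -u, giving *zulheleu*.
The final sound of *kafiz* is /z/, which is a sibilant, so the suffix is -aka, giving *kafizaka*.
*afifid* — final sound /d/ (a non-sibilant consonant) → -e → *afifide*.

zulheleu, kafizaka, afifide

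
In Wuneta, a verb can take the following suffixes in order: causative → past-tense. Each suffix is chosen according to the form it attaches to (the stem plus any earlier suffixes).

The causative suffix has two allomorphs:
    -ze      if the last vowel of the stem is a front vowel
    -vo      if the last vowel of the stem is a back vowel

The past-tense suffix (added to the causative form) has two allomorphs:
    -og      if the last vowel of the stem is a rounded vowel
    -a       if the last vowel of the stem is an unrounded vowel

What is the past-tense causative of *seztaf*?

seztafvoog

*seztaf*: last vowel = /a/, a back vowel → -vo → *seztafvo*.
The causative form *seztafvo*: last vowel = /o/, a rounded vowel → -og → *seztafvoog*.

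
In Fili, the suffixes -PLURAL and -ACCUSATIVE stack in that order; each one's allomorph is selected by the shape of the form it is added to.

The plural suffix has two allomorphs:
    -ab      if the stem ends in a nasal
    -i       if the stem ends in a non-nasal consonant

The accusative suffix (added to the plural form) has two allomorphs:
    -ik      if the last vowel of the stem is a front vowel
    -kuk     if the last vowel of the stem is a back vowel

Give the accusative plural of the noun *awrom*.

*awrom* — final consonant /m/ (a nasal) → -ab → *awromab*.
Since the last vowel of the plural form *awromab* is /a/ (a back vowel), it takes -kuk, giving *awromabkuk*.

awromabkuk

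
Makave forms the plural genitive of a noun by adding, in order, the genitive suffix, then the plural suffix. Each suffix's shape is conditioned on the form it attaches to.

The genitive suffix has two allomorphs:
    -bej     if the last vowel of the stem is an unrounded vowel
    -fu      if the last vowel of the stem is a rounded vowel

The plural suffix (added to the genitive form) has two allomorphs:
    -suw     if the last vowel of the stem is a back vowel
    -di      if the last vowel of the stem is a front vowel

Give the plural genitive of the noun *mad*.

madbejdi

The last vowel of *mad* is /a/, which is an unrounded vowel, so the genitive suffix is -bej, giving *madbej*.
The genitive form *madbej* — last vowel /e/ (a front vowel) → -di → *madbejdi*.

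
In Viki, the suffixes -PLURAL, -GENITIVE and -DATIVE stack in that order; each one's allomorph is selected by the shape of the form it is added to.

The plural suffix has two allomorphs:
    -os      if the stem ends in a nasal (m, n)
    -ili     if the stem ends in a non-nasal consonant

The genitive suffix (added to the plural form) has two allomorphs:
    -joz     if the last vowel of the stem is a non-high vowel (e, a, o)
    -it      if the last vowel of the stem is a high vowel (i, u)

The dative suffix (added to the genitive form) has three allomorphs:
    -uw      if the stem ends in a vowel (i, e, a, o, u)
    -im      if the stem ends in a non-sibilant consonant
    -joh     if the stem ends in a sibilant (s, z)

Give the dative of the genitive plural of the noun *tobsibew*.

tobsibewiliitim

The final consonant of *tobsibew* is /w/, which is non-nasal, so the plural suffix is -ili, giving *tobsibewili*.
Since the last vowel of the plural form *tobsibewili* is /i/ (a high vowel), it takes -it, giving *tobsibewiliit*.
The final sound of the genitive form *tobsibewiliit* is /t/, which is a non-sibilant consonant, so the dative suffix is -im, giving *tobsibewiliitim*.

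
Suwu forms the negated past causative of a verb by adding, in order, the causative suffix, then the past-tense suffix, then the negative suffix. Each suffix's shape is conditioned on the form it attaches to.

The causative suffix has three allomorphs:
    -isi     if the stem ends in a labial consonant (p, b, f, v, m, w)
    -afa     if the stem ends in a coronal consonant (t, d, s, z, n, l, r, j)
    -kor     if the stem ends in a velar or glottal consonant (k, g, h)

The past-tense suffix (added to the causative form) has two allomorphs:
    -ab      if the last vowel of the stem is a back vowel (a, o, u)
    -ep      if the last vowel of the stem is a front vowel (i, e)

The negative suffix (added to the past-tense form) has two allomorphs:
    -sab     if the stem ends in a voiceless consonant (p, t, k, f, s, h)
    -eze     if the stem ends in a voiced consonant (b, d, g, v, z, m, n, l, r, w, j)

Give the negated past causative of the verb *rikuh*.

rikuhkorabeze

*rikuh*: final consonant = /h/, velar/glottal → -kor → *rikuhkor*.
The causative form *rikuhkor*: last vowel = /o/, a back vowel → -ab → *rikuhkorab*.
Since the final consonant of the past-tense form *rikuhkorab* is /b/ (voiced), it takes -eze, giving *rikuhkorabeze*.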